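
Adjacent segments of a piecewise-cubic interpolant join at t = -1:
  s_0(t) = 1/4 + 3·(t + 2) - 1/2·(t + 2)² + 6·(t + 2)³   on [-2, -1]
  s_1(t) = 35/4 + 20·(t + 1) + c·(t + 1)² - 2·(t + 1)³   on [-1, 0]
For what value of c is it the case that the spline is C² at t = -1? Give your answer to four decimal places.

17.5000

s_0''(t) = -1 + 36·(t + 2), so s_0''(-1) = 35. On the right, s_1''(-1) = 2c, so c = 35/2.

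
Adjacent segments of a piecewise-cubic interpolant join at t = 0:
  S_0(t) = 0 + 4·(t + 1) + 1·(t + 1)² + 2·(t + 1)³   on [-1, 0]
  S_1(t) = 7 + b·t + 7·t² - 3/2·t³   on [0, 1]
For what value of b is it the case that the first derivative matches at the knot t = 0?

12

S_0'(t) = 4 + 2·(t + 1) + 6·(t + 1)², so S_0'(0) = 12. On the right, S_1'(0) = b, so b = 12.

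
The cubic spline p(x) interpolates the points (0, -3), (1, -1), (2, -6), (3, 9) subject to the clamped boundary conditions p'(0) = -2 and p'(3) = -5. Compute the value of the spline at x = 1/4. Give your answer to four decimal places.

-2.7719

With M_i denoting the second derivative at x_i, h_i = 1, 1, 1, and Δ_i = (y_(i+1) − y_i)/h_i = 2, -5, 15:
  1·M_0 + 4·M_1 + 1·M_2 = 6(Δ_1 - Δ_0) = -42
  1·M_1 + 4·M_2 + 1·M_3 = 6(Δ_2 - Δ_1) = 120
Clamped end conditions give two more equations: 2h_0·M_0 + h_0·M_1 = 6(Δ_0 - p'(0)) = 24 and h_2·M_2 + 2h_2·M_3 = 6(p'(3) - Δ_2) = -120.
Solving: M_0 = 142/5, M_1 = -164/5, M_2 = 304/5, M_3 = -452/5.
On [0, 1], p(x) = -3 - 2·x + 71/5·x² - 51/5·x³.
With x = 1/4: p(1/4) = -887/320.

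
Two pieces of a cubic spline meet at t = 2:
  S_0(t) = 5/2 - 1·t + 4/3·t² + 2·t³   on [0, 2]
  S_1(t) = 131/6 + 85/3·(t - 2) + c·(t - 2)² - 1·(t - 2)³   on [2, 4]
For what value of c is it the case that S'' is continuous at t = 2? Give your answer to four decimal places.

S_0''(t) = 8/3 + 12·t, so S_0''(2) = 80/3. On the right, S_1''(2) = 2c, so c = 40/3.

13.3333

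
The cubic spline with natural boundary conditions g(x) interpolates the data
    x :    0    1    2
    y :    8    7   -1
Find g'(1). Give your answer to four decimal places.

Let σ_i = g''(x_i). Step sizes h_i = 1, 1; slopes of the chords Δ_i = (y_(i+1) - y_i)/h_i = -1, -8.
  1·σ_0 + 4·σ_1 + 1·σ_2 = 6(Δ_1 - Δ_0) = -42
Natural end conditions: σ_0 = σ_2 = 0.
Solving the tridiagonal system: σ_0 = 0, σ_1 = -21/2, σ_2 = 0.
On [1, 2], g'(x) = b_1 + 2c_1·(x - 1) + 3d_1·(x - 1)² with b_1 = Δ_1 - h_1(2σ_1 + σ_2)/6 = -9/2, c_1 = σ_1/2 = -21/4, d_1 = (σ_2 - σ_1)/(6h_1) = 7/4. So g'(1) = -9/2.

-4.5000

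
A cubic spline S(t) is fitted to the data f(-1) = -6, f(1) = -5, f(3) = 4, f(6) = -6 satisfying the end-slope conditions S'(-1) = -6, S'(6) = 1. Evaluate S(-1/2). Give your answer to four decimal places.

With m_i denoting the second derivative at x_i, h_i = 2, 2, 3, and Δ_i = (y_(i+1) − y_i)/h_i = 1/2, 9/2, -10/3:
  2·m_0 + 8·m_1 + 2·m_2 = 6(Δ_1 - Δ_0) = 24
  2·m_1 + 10·m_2 + 3·m_3 = 6(Δ_2 - Δ_1) = -47
Clamped end conditions give two more equations: 2h_0·m_0 + h_0·m_1 = 6(Δ_0 - S'(-1)) = 39 and h_2·m_2 + 2h_2·m_3 = 6(S'(6) - Δ_2) = 26.
Hence m_0 = 308/37, m_1 = 211/74, m_2 = -286/37, m_3 = 910/111.
On [-1, 1], S(t) = -6 - 6·(t + 1) + 154/37·(t + 1)² - 135/296·(t + 1)³.
With (t + 1) = 1/2: S(-1/2) = -18983/2368.

-8.0165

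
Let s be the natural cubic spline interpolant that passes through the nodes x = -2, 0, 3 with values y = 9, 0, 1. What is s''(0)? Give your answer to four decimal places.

Let M_i = s''(x_i). Step sizes h_i = 2, 3; slopes of the chords Δ_i = (y_(i+1) - y_i)/h_i = -9/2, 1/3.
  2·M_0 + 10·M_1 + 3·M_2 = 6(Δ_1 - Δ_0) = 29
Natural end conditions: M_0 = M_2 = 0.
Solving the tridiagonal system: M_0 = 0, M_1 = 29/10, M_2 = 0.

2.9000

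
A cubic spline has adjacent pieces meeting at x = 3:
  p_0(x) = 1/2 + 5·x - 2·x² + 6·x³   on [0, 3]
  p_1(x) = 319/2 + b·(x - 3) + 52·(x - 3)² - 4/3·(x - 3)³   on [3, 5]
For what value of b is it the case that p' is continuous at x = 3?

p_0'(x) = 5 - 4·x + 18·x², so p_0'(3) = 155. On the right, p_1'(3) = b, so b = 155.

155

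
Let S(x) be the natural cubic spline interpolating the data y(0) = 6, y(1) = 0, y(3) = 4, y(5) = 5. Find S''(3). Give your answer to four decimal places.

Put M_i = S'' at the i-th knot. Here h = (1, 2, 2) and Δ = (-6, 2, 1/2), so the interior equations h_(i-1)·M_(i-1) + 2(h_(i-1)+h_i)·M_i + h_i·M_(i+1) = 6(Δ_i − Δ_(i-1)) read
  1·M_0 + 6·M_1 + 2·M_2 = 6(Δ_1 - Δ_0) = 48
  2·M_1 + 8·M_2 + 2·M_3 = 6(Δ_2 - Δ_1) = -9
Natural end conditions: M_0 = M_3 = 0.
Forward elimination and back-substitution give M_0 = 0, M_1 = 201/22, M_2 = -75/22, M_3 = 0.

-3.4091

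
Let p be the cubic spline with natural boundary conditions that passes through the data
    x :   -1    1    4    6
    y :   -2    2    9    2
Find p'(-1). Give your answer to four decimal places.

1.5421

With M_i denoting the second derivative at x_i, h_i = 2, 3, 2, and Δ_i = (y_(i+1) − y_i)/h_i = 2, 7/3, -7/2:
  2·M_0 + 10·M_1 + 3·M_2 = 6(Δ_1 - Δ_0) = 2
  3·M_1 + 10·M_2 + 2·M_3 = 6(Δ_2 - Δ_1) = -35
Natural end conditions: M_0 = M_3 = 0.
Solving: M_0 = 0, M_1 = 125/91, M_2 = -356/91, M_3 = 0.
On [-1, 1], p'(x) = b_0 + 2c_0·(x + 1) + 3d_0·(x + 1)² with b_0 = Δ_0 - h_0(2M_0 + M_1)/6 = 421/273, c_0 = M_0/2 = 0, d_0 = (M_1 - M_0)/(6h_0) = 125/1092. So p'(-1) = 421/273.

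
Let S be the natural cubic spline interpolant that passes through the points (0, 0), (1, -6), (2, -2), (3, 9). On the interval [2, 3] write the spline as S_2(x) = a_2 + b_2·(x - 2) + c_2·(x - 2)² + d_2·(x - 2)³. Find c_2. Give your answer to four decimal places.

With σ_i denoting the second derivative at x_i, h_i = 1, 1, 1, and Δ_i = (y_(i+1) − y_i)/h_i = -6, 4, 11:
  1·σ_0 + 4·σ_1 + 1·σ_2 = 6(Δ_1 - Δ_0) = 60
  1·σ_1 + 4·σ_2 + 1·σ_3 = 6(Δ_2 - Δ_1) = 42
Natural end conditions: σ_0 = σ_3 = 0.
Forward elimination and back-substitution give σ_0 = 0, σ_1 = 66/5, σ_2 = 36/5, σ_3 = 0.
On [2, 3], with S_2(x) = a_2 + b_2·(x - 2) + c_2·(x - 2)² + d_2·(x - 2)³: c_2 = σ_2/2 = 18/5, d_2 = (σ_3 - σ_2)/(6h_2) = -6/5, b_2 = Δ_2 - h_2(2σ_2 + σ_3)/6 = 43/5.

3.6000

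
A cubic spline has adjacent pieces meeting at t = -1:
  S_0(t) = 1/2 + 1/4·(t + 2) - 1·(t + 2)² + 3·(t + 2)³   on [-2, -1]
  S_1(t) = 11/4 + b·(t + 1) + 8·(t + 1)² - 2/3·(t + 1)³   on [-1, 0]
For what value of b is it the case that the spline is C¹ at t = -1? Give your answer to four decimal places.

S_0'(t) = 1/4 - 2·(t + 2) + 9·(t + 2)², so S_0'(-1) = 29/4. On the right, S_1'(-1) = b, so b = 29/4.

7.2500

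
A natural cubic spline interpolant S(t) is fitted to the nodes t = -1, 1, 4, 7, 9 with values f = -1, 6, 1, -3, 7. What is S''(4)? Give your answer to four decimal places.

-0.0098

With M_i denoting the second derivative at x_i, h_i = 2, 3, 3, 2, and Δ_i = (y_(i+1) − y_i)/h_i = 7/2, -5/3, -4/3, 5:
  2·M_0 + 10·M_1 + 3·M_2 = 6(Δ_1 - Δ_0) = -31
  3·M_1 + 12·M_2 + 3·M_3 = 6(Δ_2 - Δ_1) = 2
  3·M_2 + 10·M_3 + 2·M_4 = 6(Δ_3 - Δ_2) = 38
Natural end conditions: M_0 = M_4 = 0.
Solving: M_0 = 0, M_1 = -1053/340, M_2 = -1/102, M_3 = 1293/340, M_4 = 0.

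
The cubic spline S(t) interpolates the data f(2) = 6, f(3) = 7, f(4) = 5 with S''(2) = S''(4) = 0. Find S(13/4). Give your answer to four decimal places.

6.7461

Let m_i = S''(x_i). Step sizes h_i = 1, 1; slopes of the chords Δ_i = (y_(i+1) - y_i)/h_i = 1, -2.
  1·m_0 + 4·m_1 + 1·m_2 = 6(Δ_1 - Δ_0) = -18
Natural end conditions: m_0 = m_2 = 0.
Hence m_0 = 0, m_1 = -9/2, m_2 = 0.
On [3, 4], S(t) = 7 - 1/2·(t - 3) - 9/4·(t - 3)² + 3/4·(t - 3)³.
With (t - 3) = 1/4: S(13/4) = 1727/256.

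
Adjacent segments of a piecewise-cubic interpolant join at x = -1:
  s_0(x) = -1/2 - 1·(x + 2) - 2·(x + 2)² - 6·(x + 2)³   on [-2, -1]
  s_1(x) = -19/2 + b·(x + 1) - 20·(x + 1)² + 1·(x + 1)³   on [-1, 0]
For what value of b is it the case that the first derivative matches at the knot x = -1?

s_0'(x) = -1 - 4·(x + 2) - 18·(x + 2)², so s_0'(-1) = -23. On the right, s_1'(-1) = b, so b = -23.

-23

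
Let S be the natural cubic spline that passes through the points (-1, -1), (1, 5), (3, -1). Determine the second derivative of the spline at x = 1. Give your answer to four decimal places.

With m_i denoting the second derivative at x_i, h_i = 2, 2, and Δ_i = (y_(i+1) − y_i)/h_i = 3, -3:
  2·m_0 + 8·m_1 + 2·m_2 = 6(Δ_1 - Δ_0) = -36
Natural end conditions: m_0 = m_2 = 0.
Hence m_0 = 0, m_1 = -9/2, m_2 = 0.

-4.5000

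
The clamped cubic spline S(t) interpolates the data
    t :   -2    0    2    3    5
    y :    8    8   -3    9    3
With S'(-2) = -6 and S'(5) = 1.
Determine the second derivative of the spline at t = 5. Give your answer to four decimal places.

Put M_i = S'' at the i-th knot. Here h = (2, 2, 1, 2) and Δ = (0, -11/2, 12, -3), so the interior equations h_(i-1)·M_(i-1) + 2(h_(i-1)+h_i)·M_i + h_i·M_(i+1) = 6(Δ_i − Δ_(i-1)) read
  2·M_0 + 8·M_1 + 2·M_2 = 6(Δ_1 - Δ_0) = -33
  2·M_1 + 6·M_2 + 1·M_3 = 6(Δ_2 - Δ_1) = 105
  1·M_2 + 6·M_3 + 2·M_4 = 6(Δ_3 - Δ_2) = -90
Clamped end conditions give two more equations: 2h_0·M_0 + h_0·M_1 = 6(Δ_0 - S'(-2)) = 36 and h_3·M_3 + 2h_3·M_4 = 6(S'(5) - Δ_3) = 24.
Solving the tridiagonal system: M_0 = 2009/122, M_1 = -911/61, M_2 = 1633/61, M_3 = -1571/61, M_4 = 2303/122.

18.8770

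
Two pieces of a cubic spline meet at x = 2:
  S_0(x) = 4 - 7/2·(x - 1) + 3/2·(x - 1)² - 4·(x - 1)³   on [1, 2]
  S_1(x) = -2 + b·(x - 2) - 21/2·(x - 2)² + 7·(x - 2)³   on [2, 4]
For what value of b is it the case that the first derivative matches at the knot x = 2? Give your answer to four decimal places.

S_0'(x) = -7/2 + 3·(x - 1) - 12·(x - 1)², so S_0'(2) = -25/2. On the right, S_1'(2) = b, so b = -25/2.

-12.5000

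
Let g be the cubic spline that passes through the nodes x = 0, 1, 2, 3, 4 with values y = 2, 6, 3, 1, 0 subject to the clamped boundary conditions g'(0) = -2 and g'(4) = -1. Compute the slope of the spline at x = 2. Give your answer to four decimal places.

With σ_i denoting the second derivative at x_i, h_i = 1, 1, 1, 1, and Δ_i = (y_(i+1) − y_i)/h_i = 4, -3, -2, -1:
  1·σ_0 + 4·σ_1 + 1·σ_2 = 6(Δ_1 - Δ_0) = -42
  1·σ_1 + 4·σ_2 + 1·σ_3 = 6(Δ_2 - Δ_1) = 6
  1·σ_2 + 4·σ_3 + 1·σ_4 = 6(Δ_3 - Δ_2) = 6
Clamped end conditions give two more equations: 2h_0·σ_0 + h_0·σ_1 = 6(Δ_0 - g'(0)) = 36 and h_3·σ_3 + 2h_3·σ_4 = 6(g'(4) - Δ_3) = 0.
Hence σ_0 = 769/28, σ_1 = -265/14, σ_2 = 25/4, σ_3 = -1/14, σ_4 = 1/28.
On [2, 3], g'(x) = b_2 + 2c_2·(x - 2) + 3d_2·(x - 2)² with b_2 = Δ_2 - h_2(2σ_2 + σ_3)/6 = -57/14, c_2 = σ_2/2 = 25/8, d_2 = (σ_3 - σ_2)/(6h_2) = -59/56. So g'(2) = -57/14.

-4.0714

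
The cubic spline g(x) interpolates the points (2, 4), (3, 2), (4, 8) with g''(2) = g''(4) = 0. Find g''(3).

Put m_i = g'' at the i-th knot. Here h = (1, 1) and Δ = (-2, 6), so the interior equations h_(i-1)·m_(i-1) + 2(h_(i-1)+h_i)·m_i + h_i·m_(i+1) = 6(Δ_i − Δ_(i-1)) read
  1·m_0 + 4·m_1 + 1·m_2 = 6(Δ_1 - Δ_0) = 48
Natural end conditions: m_0 = m_2 = 0.
Solving: m_0 = 0, m_1 = 12, m_2 = 0.

12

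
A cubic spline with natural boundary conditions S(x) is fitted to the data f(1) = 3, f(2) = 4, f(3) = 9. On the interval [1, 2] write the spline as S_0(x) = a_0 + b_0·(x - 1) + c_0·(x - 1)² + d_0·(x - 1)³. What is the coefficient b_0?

0

Let m_i = S''(x_i). Step sizes h_i = 1, 1; slopes of the chords Δ_i = (y_(i+1) - y_i)/h_i = 1, 5.
  1·m_0 + 4·m_1 + 1·m_2 = 6(Δ_1 - Δ_0) = 24
Natural end conditions: m_0 = m_2 = 0.
Forward elimination and back-substitution give m_0 = 0, m_1 = 6, m_2 = 0.
On [1, 2], with S_0(x) = a_0 + b_0·(x - 1) + c_0·(x - 1)² + d_0·(x - 1)³: c_0 = m_0/2 = 0, d_0 = (m_1 - m_0)/(6h_0) = 1, b_0 = Δ_0 - h_0(2m_0 + m_1)/6 = 0.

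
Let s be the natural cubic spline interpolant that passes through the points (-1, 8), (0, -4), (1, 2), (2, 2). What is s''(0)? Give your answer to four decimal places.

With M_i denoting the second derivative at x_i, h_i = 1, 1, 1, and Δ_i = (y_(i+1) − y_i)/h_i = -12, 6, 0:
  1·M_0 + 4·M_1 + 1·M_2 = 6(Δ_1 - Δ_0) = 108
  1·M_1 + 4·M_2 + 1·M_3 = 6(Δ_2 - Δ_1) = -36
Natural end conditions: M_0 = M_3 = 0.
Forward elimination and back-substitution give M_0 = 0, M_1 = 156/5, M_2 = -84/5, M_3 = 0.

31.2000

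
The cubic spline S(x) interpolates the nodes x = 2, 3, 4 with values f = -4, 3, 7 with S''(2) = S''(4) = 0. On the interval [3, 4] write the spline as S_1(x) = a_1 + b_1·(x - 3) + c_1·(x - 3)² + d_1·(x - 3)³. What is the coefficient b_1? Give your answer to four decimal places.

Let M_i = S''(x_i). Step sizes h_i = 1, 1; slopes of the chords Δ_i = (y_(i+1) - y_i)/h_i = 7, 4.
  1·M_0 + 4·M_1 + 1·M_2 = 6(Δ_1 - Δ_0) = -18
Natural end conditions: M_0 = M_2 = 0.
Hence M_0 = 0, M_1 = -9/2, M_2 = 0.
On [3, 4], with S_1(x) = a_1 + b_1·(x - 3) + c_1·(x - 3)² + d_1·(x - 3)³: c_1 = M_1/2 = -9/4, d_1 = (M_2 - M_1)/(6h_1) = 3/4, b_1 = Δ_1 - h_1(2M_1 + M_2)/6 = 11/2.

5.5000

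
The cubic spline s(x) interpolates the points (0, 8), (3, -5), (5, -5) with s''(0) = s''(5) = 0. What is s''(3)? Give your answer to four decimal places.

2.6000

Write M_i for s''(x_i). With h_i = 3, 2 and divided differences Δ_i = -13/3, 0, the continuity of s' gives the tridiagonal system
  3·M_0 + 10·M_1 + 2·M_2 = 6(Δ_1 - Δ_0) = 26
Natural end conditions: M_0 = M_2 = 0.
Solving the tridiagonal system: M_0 = 0, M_1 = 13/5, M_2 = 0.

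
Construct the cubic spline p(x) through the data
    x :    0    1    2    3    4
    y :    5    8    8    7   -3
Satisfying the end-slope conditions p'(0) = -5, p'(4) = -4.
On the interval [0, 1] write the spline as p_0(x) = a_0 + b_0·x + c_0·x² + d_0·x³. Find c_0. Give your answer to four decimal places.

Let M_i = p''(x_i). Step sizes h_i = 1, 1, 1, 1; slopes of the chords Δ_i = (y_(i+1) - y_i)/h_i = 3, 0, -1, -10.
  1·M_0 + 4·M_1 + 1·M_2 = 6(Δ_1 - Δ_0) = -18
  1·M_1 + 4·M_2 + 1·M_3 = 6(Δ_2 - Δ_1) = -6
  1·M_2 + 4·M_3 + 1·M_4 = 6(Δ_3 - Δ_2) = -54
Clamped end conditions give two more equations: 2h_0·M_0 + h_0·M_1 = 6(Δ_0 - p'(0)) = 48 and h_3·M_3 + 2h_3·M_4 = 6(p'(4) - Δ_3) = 36.
Solving the tridiagonal system: M_0 = 871/28, M_1 = -199/14, M_2 = 31/4, M_3 = -319/14, M_4 = 823/28.
On [0, 1], with p_0(x) = a_0 + b_0·x + c_0·x² + d_0·x³: c_0 = M_0/2 = 871/56, d_0 = (M_1 - M_0)/(6h_0) = -423/56, b_0 = Δ_0 - h_0(2M_0 + M_1)/6 = -5.

15.5536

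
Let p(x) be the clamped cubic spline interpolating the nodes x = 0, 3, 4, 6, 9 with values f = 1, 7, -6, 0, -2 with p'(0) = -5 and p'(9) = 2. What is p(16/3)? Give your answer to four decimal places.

-4.2447

With M_i denoting the second derivative at x_i, h_i = 3, 1, 2, 3, and Δ_i = (y_(i+1) − y_i)/h_i = 2, -13, 3, -2/3:
  3·M_0 + 8·M_1 + 1·M_2 = 6(Δ_1 - Δ_0) = -90
  1·M_1 + 6·M_2 + 2·M_3 = 6(Δ_2 - Δ_1) = 96
  2·M_2 + 10·M_3 + 3·M_4 = 6(Δ_3 - Δ_2) = -22
Clamped end conditions give two more equations: 2h_0·M_0 + h_0·M_1 = 6(Δ_0 - p'(0)) = 42 and h_3·M_3 + 2h_3·M_4 = 6(p'(9) - Δ_3) = 16.
Solving the tridiagonal system: M_0 = 1139/66, M_1 = -677/33, M_2 = 1475/66, M_3 = -290/33, M_4 = 233/33.
On [4, 6], p(x) = -6 - 296/33·(x - 4) + 1475/132·(x - 4)² - 685/264·(x - 4)³.
With (x - 4) = 4/3: p(16/3) = -3782/891.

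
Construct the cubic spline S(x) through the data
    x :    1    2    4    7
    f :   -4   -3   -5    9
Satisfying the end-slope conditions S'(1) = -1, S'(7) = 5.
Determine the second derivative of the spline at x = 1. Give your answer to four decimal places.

8.5614

With M_i denoting the second derivative at x_i, h_i = 1, 2, 3, and Δ_i = (y_(i+1) − y_i)/h_i = 1, -1, 14/3:
  1·M_0 + 6·M_1 + 2·M_2 = 6(Δ_1 - Δ_0) = -12
  2·M_1 + 10·M_2 + 3·M_3 = 6(Δ_2 - Δ_1) = 34
Clamped end conditions give two more equations: 2h_0·M_0 + h_0·M_1 = 6(Δ_0 - S'(1)) = 12 and h_2·M_2 + 2h_2·M_3 = 6(S'(7) - Δ_2) = 2.
Hence M_0 = 488/57, M_1 = -292/57, M_2 = 290/57, M_3 = -42/19.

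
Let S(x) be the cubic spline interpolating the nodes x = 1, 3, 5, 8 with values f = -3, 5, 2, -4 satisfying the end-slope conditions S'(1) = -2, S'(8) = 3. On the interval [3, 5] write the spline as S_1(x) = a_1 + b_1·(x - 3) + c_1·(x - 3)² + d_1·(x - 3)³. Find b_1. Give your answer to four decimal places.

Let M_i = S''(x_i). Step sizes h_i = 2, 2, 3; slopes of the chords Δ_i = (y_(i+1) - y_i)/h_i = 4, -3/2, -2.
  2·M_0 + 8·M_1 + 2·M_2 = 6(Δ_1 - Δ_0) = -33
  2·M_1 + 10·M_2 + 3·M_3 = 6(Δ_2 - Δ_1) = -3
Clamped end conditions give two more equations: 2h_0·M_0 + h_0·M_1 = 6(Δ_0 - S'(1)) = 36 and h_2·M_2 + 2h_2·M_3 = 6(S'(8) - Δ_2) = 30.
Solving: M_0 = 931/74, M_1 = -265/37, M_2 = -16/37, M_3 = 193/37.
On [3, 5], with S_1(x) = a_1 + b_1·(x - 3) + c_1·(x - 3)² + d_1·(x - 3)³: c_1 = M_1/2 = -265/74, d_1 = (M_2 - M_1)/(6h_1) = 83/148, b_1 = Δ_1 - h_1(2M_1 + M_2)/6 = 253/74.

3.4189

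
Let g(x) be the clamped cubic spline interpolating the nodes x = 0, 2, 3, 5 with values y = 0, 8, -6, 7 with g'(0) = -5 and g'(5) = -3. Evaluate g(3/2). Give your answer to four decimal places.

Write m_i for g''(x_i). With h_i = 2, 1, 2 and divided differences Δ_i = 4, -14, 13/2, the continuity of g' gives the tridiagonal system
  2·m_0 + 6·m_1 + 1·m_2 = 6(Δ_1 - Δ_0) = -108
  1·m_1 + 6·m_2 + 2·m_3 = 6(Δ_2 - Δ_1) = 123
Clamped end conditions give two more equations: 2h_0·m_0 + h_0·m_1 = 6(Δ_0 - g'(0)) = 54 and h_2·m_2 + 2h_2·m_3 = 6(g'(5) - Δ_2) = -57.
Solving: m_0 = 983/32, m_1 = -551/16, m_2 = 595/16, m_3 = -1051/32.
On [0, 2], g(x) = 0 - 5·x + 983/64·x² - 695/128·x³.
With x = 3/2: g(3/2) = 8943/1024.

8.7334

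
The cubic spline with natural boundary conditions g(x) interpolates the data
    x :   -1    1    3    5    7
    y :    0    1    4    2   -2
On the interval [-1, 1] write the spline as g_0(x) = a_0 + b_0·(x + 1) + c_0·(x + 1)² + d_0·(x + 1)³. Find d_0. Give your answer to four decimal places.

0.1071

Put σ_i = g'' at the i-th knot. Here h = (2, 2, 2, 2) and Δ = (1/2, 3/2, -1, -2), so the interior equations h_(i-1)·σ_(i-1) + 2(h_(i-1)+h_i)·σ_i + h_i·σ_(i+1) = 6(Δ_i − Δ_(i-1)) read
  2·σ_0 + 8·σ_1 + 2·σ_2 = 6(Δ_1 - Δ_0) = 6
  2·σ_1 + 8·σ_2 + 2·σ_3 = 6(Δ_2 - Δ_1) = -15
  2·σ_2 + 8·σ_3 + 2·σ_4 = 6(Δ_3 - Δ_2) = -6
Natural end conditions: σ_0 = σ_4 = 0.
Hence σ_0 = 0, σ_1 = 9/7, σ_2 = -15/7, σ_3 = -3/14, σ_4 = 0.
On [-1, 1], with g_0(x) = a_0 + b_0·(x + 1) + c_0·(x + 1)² + d_0·(x + 1)³: c_0 = σ_0/2 = 0, d_0 = (σ_1 - σ_0)/(6h_0) = 3/28, b_0 = Δ_0 - h_0(2σ_0 + σ_1)/6 = 1/14.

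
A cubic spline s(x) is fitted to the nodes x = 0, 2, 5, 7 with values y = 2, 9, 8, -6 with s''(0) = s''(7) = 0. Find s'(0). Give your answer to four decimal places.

3.9029

Write σ_i for s''(x_i). With h_i = 2, 3, 2 and divided differences Δ_i = 7/2, -1/3, -7, the continuity of s' gives the tridiagonal system
  2·σ_0 + 10·σ_1 + 3·σ_2 = 6(Δ_1 - Δ_0) = -23
  3·σ_1 + 10·σ_2 + 2·σ_3 = 6(Δ_2 - Δ_1) = -40
Natural end conditions: σ_0 = σ_3 = 0.
Forward elimination and back-substitution give σ_0 = 0, σ_1 = -110/91, σ_2 = -331/91, σ_3 = 0.
On [0, 2], s'(x) = b_0 + 2c_0·x + 3d_0·x² with b_0 = Δ_0 - h_0(2σ_0 + σ_1)/6 = 2131/546, c_0 = σ_0/2 = 0, d_0 = (σ_1 - σ_0)/(6h_0) = -55/546. So s'(0) = 2131/546.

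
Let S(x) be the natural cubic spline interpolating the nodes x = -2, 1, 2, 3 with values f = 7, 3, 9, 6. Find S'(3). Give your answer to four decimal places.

With m_i denoting the second derivative at x_i, h_i = 3, 1, 1, and Δ_i = (y_(i+1) − y_i)/h_i = -4/3, 6, -3:
  3·m_0 + 8·m_1 + 1·m_2 = 6(Δ_1 - Δ_0) = 44
  1·m_1 + 4·m_2 + 1·m_3 = 6(Δ_2 - Δ_1) = -54
Natural end conditions: m_0 = m_3 = 0.
Hence m_0 = 0, m_1 = 230/31, m_2 = -476/31, m_3 = 0.
On [2, 3], S'(x) = b_2 + 2c_2·(x - 2) + 3d_2·(x - 2)² with b_2 = Δ_2 - h_2(2m_2 + m_3)/6 = 197/93, c_2 = m_2/2 = -238/31, d_2 = (m_3 - m_2)/(6h_2) = 238/93. So S'(3) = -517/93.

-5.5591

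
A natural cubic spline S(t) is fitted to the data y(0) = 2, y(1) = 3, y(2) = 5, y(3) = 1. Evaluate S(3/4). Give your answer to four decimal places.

Let m_i = S''(x_i). Step sizes h_i = 1, 1, 1; slopes of the chords Δ_i = (y_(i+1) - y_i)/h_i = 1, 2, -4.
  1·m_0 + 4·m_1 + 1·m_2 = 6(Δ_1 - Δ_0) = 6
  1·m_1 + 4·m_2 + 1·m_3 = 6(Δ_2 - Δ_1) = -36
Natural end conditions: m_0 = m_3 = 0.
Solving the tridiagonal system: m_0 = 0, m_1 = 4, m_2 = -10, m_3 = 0.
On [0, 1], S(t) = 2 + 1/3·t + 0·t² + 2/3·t³.
With t = 3/4: S(3/4) = 81/32.

2.5313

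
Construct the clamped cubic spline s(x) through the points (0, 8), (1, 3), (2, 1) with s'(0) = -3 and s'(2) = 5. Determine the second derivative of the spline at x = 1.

Put M_i = s'' at the i-th knot. Here h = (1, 1) and Δ = (-5, -2), so the interior equations h_(i-1)·M_(i-1) + 2(h_(i-1)+h_i)·M_i + h_i·M_(i+1) = 6(Δ_i − Δ_(i-1)) read
  1·M_0 + 4·M_1 + 1·M_2 = 6(Δ_1 - Δ_0) = 18
Clamped end conditions give two more equations: 2h_0·M_0 + h_0·M_1 = 6(Δ_0 - s'(0)) = -12 and h_1·M_1 + 2h_1·M_2 = 6(s'(2) - Δ_1) = 42.
Solving the tridiagonal system: M_0 = -13/2, M_1 = 1, M_2 = 41/2.

1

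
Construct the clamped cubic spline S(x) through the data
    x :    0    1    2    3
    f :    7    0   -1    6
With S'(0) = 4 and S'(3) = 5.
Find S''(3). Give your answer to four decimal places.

Let M_i = S''(x_i). Step sizes h_i = 1, 1, 1; slopes of the chords Δ_i = (y_(i+1) - y_i)/h_i = -7, -1, 7.
  1·M_0 + 4·M_1 + 1·M_2 = 6(Δ_1 - Δ_0) = 36
  1·M_1 + 4·M_2 + 1·M_3 = 6(Δ_2 - Δ_1) = 48
Clamped end conditions give two more equations: 2h_0·M_0 + h_0·M_1 = 6(Δ_0 - S'(0)) = -66 and h_2·M_2 + 2h_2·M_3 = 6(S'(3) - Δ_2) = -12.
Solving: M_0 = -124/3, M_1 = 50/3, M_2 = 32/3, M_3 = -34/3.

-11.3333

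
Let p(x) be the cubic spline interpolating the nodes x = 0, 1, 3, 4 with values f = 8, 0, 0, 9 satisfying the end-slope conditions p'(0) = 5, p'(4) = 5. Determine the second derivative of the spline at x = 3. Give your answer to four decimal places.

7.2000

With M_i denoting the second derivative at x_i, h_i = 1, 2, 1, and Δ_i = (y_(i+1) − y_i)/h_i = -8, 0, 9:
  1·M_0 + 6·M_1 + 2·M_2 = 6(Δ_1 - Δ_0) = 48
  2·M_1 + 6·M_2 + 1·M_3 = 6(Δ_2 - Δ_1) = 54
Clamped end conditions give two more equations: 2h_0·M_0 + h_0·M_1 = 6(Δ_0 - p'(0)) = -78 and h_2·M_2 + 2h_2·M_3 = 6(p'(4) - Δ_2) = -24.
Hence M_0 = -228/5, M_1 = 66/5, M_2 = 36/5, M_3 = -78/5.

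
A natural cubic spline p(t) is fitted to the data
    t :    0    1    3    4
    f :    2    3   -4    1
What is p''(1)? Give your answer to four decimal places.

With M_i denoting the second derivative at x_i, h_i = 1, 2, 1, and Δ_i = (y_(i+1) − y_i)/h_i = 1, -7/2, 5:
  1·M_0 + 6·M_1 + 2·M_2 = 6(Δ_1 - Δ_0) = -27
  2·M_1 + 6·M_2 + 1·M_3 = 6(Δ_2 - Δ_1) = 51
Natural end conditions: M_0 = M_3 = 0.
Solving the tridiagonal system: M_0 = 0, M_1 = -33/4, M_2 = 45/4, M_3 = 0.

-8.2500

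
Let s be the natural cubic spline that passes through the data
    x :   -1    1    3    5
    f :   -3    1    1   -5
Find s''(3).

-2

Put M_i = s'' at the i-th knot. Here h = (2, 2, 2) and Δ = (2, 0, -3), so the interior equations h_(i-1)·M_(i-1) + 2(h_(i-1)+h_i)·M_i + h_i·M_(i+1) = 6(Δ_i − Δ_(i-1)) read
  2·M_0 + 8·M_1 + 2·M_2 = 6(Δ_1 - Δ_0) = -12
  2·M_1 + 8·M_2 + 2·M_3 = 6(Δ_2 - Δ_1) = -18
Natural end conditions: M_0 = M_3 = 0.
Forward elimination and back-substitution give M_0 = 0, M_1 = -1, M_2 = -2, M_3 = 0.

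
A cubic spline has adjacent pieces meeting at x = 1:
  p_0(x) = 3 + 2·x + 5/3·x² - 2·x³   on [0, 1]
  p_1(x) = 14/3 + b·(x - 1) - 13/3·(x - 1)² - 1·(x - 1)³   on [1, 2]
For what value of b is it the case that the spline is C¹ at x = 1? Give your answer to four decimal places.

p_0'(x) = 2 + 10/3·x - 6·x², so p_0'(1) = -2/3. On the right, p_1'(1) = b, so b = -2/3.

-0.6667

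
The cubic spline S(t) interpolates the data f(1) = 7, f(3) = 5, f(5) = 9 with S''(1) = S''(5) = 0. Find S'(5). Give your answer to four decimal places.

With σ_i denoting the second derivative at x_i, h_i = 2, 2, and Δ_i = (y_(i+1) − y_i)/h_i = -1, 2:
  2·σ_0 + 8·σ_1 + 2·σ_2 = 6(Δ_1 - Δ_0) = 18
Natural end conditions: σ_0 = σ_2 = 0.
Forward elimination and back-substitution give σ_0 = 0, σ_1 = 9/4, σ_2 = 0.
On [3, 5], S'(t) = b_1 + 2c_1·(t - 3) + 3d_1·(t - 3)² with b_1 = Δ_1 - h_1(2σ_1 + σ_2)/6 = 1/2, c_1 = σ_1/2 = 9/8, d_1 = (σ_2 - σ_1)/(6h_1) = -3/16. So S'(5) = 11/4.

2.7500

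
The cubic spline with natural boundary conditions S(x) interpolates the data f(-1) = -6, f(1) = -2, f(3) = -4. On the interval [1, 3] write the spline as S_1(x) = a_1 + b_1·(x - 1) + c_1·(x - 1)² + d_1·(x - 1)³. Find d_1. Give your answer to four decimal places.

Let m_i = S''(x_i). Step sizes h_i = 2, 2; slopes of the chords Δ_i = (y_(i+1) - y_i)/h_i = 2, -1.
  2·m_0 + 8·m_1 + 2·m_2 = 6(Δ_1 - Δ_0) = -18
Natural end conditions: m_0 = m_2 = 0.
Solving the tridiagonal system: m_0 = 0, m_1 = -9/4, m_2 = 0.
On [1, 3], with S_1(x) = a_1 + b_1·(x - 1) + c_1·(x - 1)² + d_1·(x - 1)³: c_1 = m_1/2 = -9/8, d_1 = (m_2 - m_1)/(6h_1) = 3/16, b_1 = Δ_1 - h_1(2m_1 + m_2)/6 = 1/2.

0.1875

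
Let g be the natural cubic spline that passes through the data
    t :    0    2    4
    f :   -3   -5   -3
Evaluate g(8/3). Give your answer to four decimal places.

Put σ_i = g'' at the i-th knot. Here h = (2, 2) and Δ = (-1, 1), so the interior equations h_(i-1)·σ_(i-1) + 2(h_(i-1)+h_i)·σ_i + h_i·σ_(i+1) = 6(Δ_i − Δ_(i-1)) read
  2·σ_0 + 8·σ_1 + 2·σ_2 = 6(Δ_1 - Δ_0) = 12
Natural end conditions: σ_0 = σ_2 = 0.
Hence σ_0 = 0, σ_1 = 3/2, σ_2 = 0.
On [2, 4], g(t) = -5 + 0·(t - 2) + 3/4·(t - 2)² - 1/8·(t - 2)³.
With (t - 2) = 2/3: g(8/3) = -127/27.

-4.7037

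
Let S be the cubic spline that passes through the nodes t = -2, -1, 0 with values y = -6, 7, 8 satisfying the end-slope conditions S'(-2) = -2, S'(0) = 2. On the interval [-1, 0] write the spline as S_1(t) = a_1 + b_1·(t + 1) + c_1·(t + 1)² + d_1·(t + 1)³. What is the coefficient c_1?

Let M_i = S''(x_i). Step sizes h_i = 1, 1; slopes of the chords Δ_i = (y_(i+1) - y_i)/h_i = 13, 1.
  1·M_0 + 4·M_1 + 1·M_2 = 6(Δ_1 - Δ_0) = -72
Clamped end conditions give two more equations: 2h_0·M_0 + h_0·M_1 = 6(Δ_0 - S'(-2)) = 90 and h_1·M_1 + 2h_1·M_2 = 6(S'(0) - Δ_1) = 6.
Forward elimination and back-substitution give M_0 = 65, M_1 = -40, M_2 = 23.
On [-1, 0], with S_1(t) = a_1 + b_1·(t + 1) + c_1·(t + 1)² + d_1·(t + 1)³: c_1 = M_1/2 = -20, d_1 = (M_2 - M_1)/(6h_1) = 21/2, b_1 = Δ_1 - h_1(2M_1 + M_2)/6 = 21/2.

-20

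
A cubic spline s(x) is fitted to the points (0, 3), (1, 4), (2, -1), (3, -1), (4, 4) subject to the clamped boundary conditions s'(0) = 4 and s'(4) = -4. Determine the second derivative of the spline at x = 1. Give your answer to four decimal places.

-9.5000

Let M_i = s''(x_i). Step sizes h_i = 1, 1, 1, 1; slopes of the chords Δ_i = (y_(i+1) - y_i)/h_i = 1, -5, 0, 5.
  1·M_0 + 4·M_1 + 1·M_2 = 6(Δ_1 - Δ_0) = -36
  1·M_1 + 4·M_2 + 1·M_3 = 6(Δ_2 - Δ_1) = 30
  1·M_2 + 4·M_3 + 1·M_4 = 6(Δ_3 - Δ_2) = 30
Clamped end conditions give two more equations: 2h_0·M_0 + h_0·M_1 = 6(Δ_0 - s'(0)) = -18 and h_3·M_3 + 2h_3·M_4 = 6(s'(4) - Δ_3) = -54.
Solving: M_0 = -17/4, M_1 = -19/2, M_2 = 25/4, M_3 = 29/2, M_4 = -137/4.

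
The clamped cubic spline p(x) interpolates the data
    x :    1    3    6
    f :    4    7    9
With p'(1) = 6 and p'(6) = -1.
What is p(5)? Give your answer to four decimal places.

8.9593

With M_i denoting the second derivative at x_i, h_i = 2, 3, and Δ_i = (y_(i+1) − y_i)/h_i = 3/2, 2/3:
  2·M_0 + 10·M_1 + 3·M_2 = 6(Δ_1 - Δ_0) = -5
Clamped end conditions give two more equations: 2h_0·M_0 + h_0·M_1 = 6(Δ_0 - p'(1)) = -27 and h_1·M_1 + 2h_1·M_2 = 6(p'(6) - Δ_1) = -10.
Solving the tridiagonal system: M_0 = -153/20, M_1 = 9/5, M_2 = -77/30.
On [3, 6], p(x) = 7 + 3/20·(x - 3) + 9/10·(x - 3)² - 131/540·(x - 3)³.
With (x - 3) = 2: p(5) = 2419/270.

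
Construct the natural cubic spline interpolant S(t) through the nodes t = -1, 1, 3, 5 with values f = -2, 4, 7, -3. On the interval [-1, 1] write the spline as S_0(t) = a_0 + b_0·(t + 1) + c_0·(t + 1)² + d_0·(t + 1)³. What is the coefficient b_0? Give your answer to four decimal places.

2.9667

Write M_i for S''(x_i). With h_i = 2, 2, 2 and divided differences Δ_i = 3, 3/2, -5, the continuity of S' gives the tridiagonal system
  2·M_0 + 8·M_1 + 2·M_2 = 6(Δ_1 - Δ_0) = -9
  2·M_1 + 8·M_2 + 2·M_3 = 6(Δ_2 - Δ_1) = -39
Natural end conditions: M_0 = M_3 = 0.
Solving: M_0 = 0, M_1 = 1/10, M_2 = -49/10, M_3 = 0.
On [-1, 1], with S_0(t) = a_0 + b_0·(t + 1) + c_0·(t + 1)² + d_0·(t + 1)³: c_0 = M_0/2 = 0, d_0 = (M_1 - M_0)/(6h_0) = 1/120, b_0 = Δ_0 - h_0(2M_0 + M_1)/6 = 89/30.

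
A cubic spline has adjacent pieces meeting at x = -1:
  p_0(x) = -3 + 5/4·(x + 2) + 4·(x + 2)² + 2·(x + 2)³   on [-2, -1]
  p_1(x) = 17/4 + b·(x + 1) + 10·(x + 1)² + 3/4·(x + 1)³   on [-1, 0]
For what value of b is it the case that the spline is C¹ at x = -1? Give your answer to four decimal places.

p_0'(x) = 5/4 + 8·(x + 2) + 6·(x + 2)², so p_0'(-1) = 61/4. On the right, p_1'(-1) = b, so b = 61/4.

15.2500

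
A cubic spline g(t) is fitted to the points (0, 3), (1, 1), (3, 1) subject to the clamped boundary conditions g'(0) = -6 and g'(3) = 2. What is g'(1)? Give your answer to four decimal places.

-0.3333

With M_i denoting the second derivative at x_i, h_i = 1, 2, and Δ_i = (y_(i+1) − y_i)/h_i = -2, 0:
  1·M_0 + 6·M_1 + 2·M_2 = 6(Δ_1 - Δ_0) = 12
Clamped end conditions give two more equations: 2h_0·M_0 + h_0·M_1 = 6(Δ_0 - g'(0)) = 24 and h_1·M_1 + 2h_1·M_2 = 6(g'(3) - Δ_1) = 12.
Solving the tridiagonal system: M_0 = 38/3, M_1 = -4/3, M_2 = 11/3.
On [1, 3], g'(t) = b_1 + 2c_1·(t - 1) + 3d_1·(t - 1)² with b_1 = Δ_1 - h_1(2M_1 + M_2)/6 = -1/3, c_1 = M_1/2 = -2/3, d_1 = (M_2 - M_1)/(6h_1) = 5/12. So g'(1) = -1/3.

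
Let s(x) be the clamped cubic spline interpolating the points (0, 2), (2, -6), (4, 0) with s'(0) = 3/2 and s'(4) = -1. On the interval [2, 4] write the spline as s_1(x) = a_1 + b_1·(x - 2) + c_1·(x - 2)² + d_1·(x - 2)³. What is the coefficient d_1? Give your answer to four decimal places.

Write M_i for s''(x_i). With h_i = 2, 2 and divided differences Δ_i = -4, 3, the continuity of s' gives the tridiagonal system
  2·M_0 + 8·M_1 + 2·M_2 = 6(Δ_1 - Δ_0) = 42
Clamped end conditions give two more equations: 2h_0·M_0 + h_0·M_1 = 6(Δ_0 - s'(0)) = -33 and h_1·M_1 + 2h_1·M_2 = 6(s'(4) - Δ_1) = -24.
Hence M_0 = -113/8, M_1 = 47/4, M_2 = -95/8.
On [2, 4], with s_1(x) = a_1 + b_1·(x - 2) + c_1·(x - 2)² + d_1·(x - 2)³: c_1 = M_1/2 = 47/8, d_1 = (M_2 - M_1)/(6h_1) = -63/32, b_1 = Δ_1 - h_1(2M_1 + M_2)/6 = -7/8.

-1.9688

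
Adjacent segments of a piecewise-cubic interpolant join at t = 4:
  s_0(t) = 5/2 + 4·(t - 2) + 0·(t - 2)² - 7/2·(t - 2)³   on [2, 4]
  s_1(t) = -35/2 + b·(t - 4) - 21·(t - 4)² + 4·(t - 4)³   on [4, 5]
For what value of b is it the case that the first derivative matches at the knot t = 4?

-38

s_0'(t) = 4 + 0·(t - 2) - 21/2·(t - 2)², so s_0'(4) = -38. On the right, s_1'(4) = b, so b = -38.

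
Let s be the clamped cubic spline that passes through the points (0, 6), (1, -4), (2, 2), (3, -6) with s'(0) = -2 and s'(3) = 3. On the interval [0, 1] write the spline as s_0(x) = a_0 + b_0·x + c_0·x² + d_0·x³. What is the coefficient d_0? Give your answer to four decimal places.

Let σ_i = s''(x_i). Step sizes h_i = 1, 1, 1; slopes of the chords Δ_i = (y_(i+1) - y_i)/h_i = -10, 6, -8.
  1·σ_0 + 4·σ_1 + 1·σ_2 = 6(Δ_1 - Δ_0) = 96
  1·σ_1 + 4·σ_2 + 1·σ_3 = 6(Δ_2 - Δ_1) = -84
Clamped end conditions give two more equations: 2h_0·σ_0 + h_0·σ_1 = 6(Δ_0 - s'(0)) = -48 and h_2·σ_2 + 2h_2·σ_3 = 6(s'(3) - Δ_2) = 66.
Hence σ_0 = -718/15, σ_1 = 716/15, σ_2 = -706/15, σ_3 = 848/15.
On [0, 1], with s_0(x) = a_0 + b_0·x + c_0·x² + d_0·x³: c_0 = σ_0/2 = -359/15, d_0 = (σ_1 - σ_0)/(6h_0) = 239/15, b_0 = Δ_0 - h_0(2σ_0 + σ_1)/6 = -2.

15.9333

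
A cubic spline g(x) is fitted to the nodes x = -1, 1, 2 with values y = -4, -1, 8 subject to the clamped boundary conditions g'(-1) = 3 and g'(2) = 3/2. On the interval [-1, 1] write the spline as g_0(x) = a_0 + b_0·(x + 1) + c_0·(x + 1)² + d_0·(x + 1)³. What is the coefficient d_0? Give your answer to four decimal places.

2.1875

Write M_i for g''(x_i). With h_i = 2, 1 and divided differences Δ_i = 3/2, 9, the continuity of g' gives the tridiagonal system
  2·M_0 + 6·M_1 + 1·M_2 = 6(Δ_1 - Δ_0) = 45
Clamped end conditions give two more equations: 2h_0·M_0 + h_0·M_1 = 6(Δ_0 - g'(-1)) = -9 and h_1·M_1 + 2h_1·M_2 = 6(g'(2) - Δ_1) = -45.
Solving: M_0 = -41/4, M_1 = 16, M_2 = -61/2.
On [-1, 1], with g_0(x) = a_0 + b_0·(x + 1) + c_0·(x + 1)² + d_0·(x + 1)³: c_0 = M_0/2 = -41/8, d_0 = (M_1 - M_0)/(6h_0) = 35/16, b_0 = Δ_0 - h_0(2M_0 + M_1)/6 = 3.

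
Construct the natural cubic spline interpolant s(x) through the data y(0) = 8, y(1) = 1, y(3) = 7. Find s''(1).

With M_i denoting the second derivative at x_i, h_i = 1, 2, and Δ_i = (y_(i+1) − y_i)/h_i = -7, 3:
  1·M_0 + 6·M_1 + 2·M_2 = 6(Δ_1 - Δ_0) = 60
Natural end conditions: M_0 = M_2 = 0.
Solving the tridiagonal system: M_0 = 0, M_1 = 10, M_2 = 0.

10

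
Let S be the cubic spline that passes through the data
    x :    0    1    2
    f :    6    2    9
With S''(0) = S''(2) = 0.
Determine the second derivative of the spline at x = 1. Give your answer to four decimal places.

16.5000

Put M_i = S'' at the i-th knot. Here h = (1, 1) and Δ = (-4, 7), so the interior equations h_(i-1)·M_(i-1) + 2(h_(i-1)+h_i)·M_i + h_i·M_(i+1) = 6(Δ_i − Δ_(i-1)) read
  1·M_0 + 4·M_1 + 1·M_2 = 6(Δ_1 - Δ_0) = 66
Natural end conditions: M_0 = M_2 = 0.
Hence M_0 = 0, M_1 = 33/2, M_2 = 0.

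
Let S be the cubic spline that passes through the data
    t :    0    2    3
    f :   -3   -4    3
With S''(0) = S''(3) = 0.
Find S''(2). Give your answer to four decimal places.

7.5000

With m_i denoting the second derivative at x_i, h_i = 2, 1, and Δ_i = (y_(i+1) − y_i)/h_i = -1/2, 7:
  2·m_0 + 6·m_1 + 1·m_2 = 6(Δ_1 - Δ_0) = 45
Natural end conditions: m_0 = m_2 = 0.
Forward elimination and back-substitution give m_0 = 0, m_1 = 15/2, m_2 = 0.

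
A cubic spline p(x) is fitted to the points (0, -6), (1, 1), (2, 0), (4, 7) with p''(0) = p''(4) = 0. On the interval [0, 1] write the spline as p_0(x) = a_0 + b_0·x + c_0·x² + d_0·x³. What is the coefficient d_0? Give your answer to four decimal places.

-2.2826

With M_i denoting the second derivative at x_i, h_i = 1, 1, 2, and Δ_i = (y_(i+1) − y_i)/h_i = 7, -1, 7/2:
  1·M_0 + 4·M_1 + 1·M_2 = 6(Δ_1 - Δ_0) = -48
  1·M_1 + 6·M_2 + 2·M_3 = 6(Δ_2 - Δ_1) = 27
Natural end conditions: M_0 = M_3 = 0.
Forward elimination and back-substitution give M_0 = 0, M_1 = -315/23, M_2 = 156/23, M_3 = 0.
On [0, 1], with p_0(x) = a_0 + b_0·x + c_0·x² + d_0·x³: c_0 = M_0/2 = 0, d_0 = (M_1 - M_0)/(6h_0) = -105/46, b_0 = Δ_0 - h_0(2M_0 + M_1)/6 = 427/46.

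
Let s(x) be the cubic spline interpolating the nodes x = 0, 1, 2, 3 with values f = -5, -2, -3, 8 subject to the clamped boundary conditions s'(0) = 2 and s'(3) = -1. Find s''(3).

-54

Let M_i = s''(x_i). Step sizes h_i = 1, 1, 1; slopes of the chords Δ_i = (y_(i+1) - y_i)/h_i = 3, -1, 11.
  1·M_0 + 4·M_1 + 1·M_2 = 6(Δ_1 - Δ_0) = -24
  1·M_1 + 4·M_2 + 1·M_3 = 6(Δ_2 - Δ_1) = 72
Clamped end conditions give two more equations: 2h_0·M_0 + h_0·M_1 = 6(Δ_0 - s'(0)) = 6 and h_2·M_2 + 2h_2·M_3 = 6(s'(3) - Δ_2) = -72.
Forward elimination and back-substitution give M_0 = 12, M_1 = -18, M_2 = 36, M_3 = -54.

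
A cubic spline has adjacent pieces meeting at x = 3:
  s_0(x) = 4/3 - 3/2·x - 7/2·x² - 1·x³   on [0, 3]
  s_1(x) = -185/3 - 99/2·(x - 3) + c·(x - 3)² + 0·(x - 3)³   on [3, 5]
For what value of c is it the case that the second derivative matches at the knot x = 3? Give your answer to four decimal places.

s_0''(x) = -7 - 6·x, so s_0''(3) = -25. On the right, s_1''(3) = 2c, so c = -25/2.

-12.5000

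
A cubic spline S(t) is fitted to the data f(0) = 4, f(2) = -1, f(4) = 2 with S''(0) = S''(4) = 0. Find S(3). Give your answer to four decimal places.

-0.2500

With M_i denoting the second derivative at x_i, h_i = 2, 2, and Δ_i = (y_(i+1) − y_i)/h_i = -5/2, 3/2:
  2·M_0 + 8·M_1 + 2·M_2 = 6(Δ_1 - Δ_0) = 24
Natural end conditions: M_0 = M_2 = 0.
Hence M_0 = 0, M_1 = 3, M_2 = 0.
On [2, 4], S(t) = -1 - 1/2·(t - 2) + 3/2·(t - 2)² - 1/4·(t - 2)³.
With (t - 2) = 1: S(3) = -1/4.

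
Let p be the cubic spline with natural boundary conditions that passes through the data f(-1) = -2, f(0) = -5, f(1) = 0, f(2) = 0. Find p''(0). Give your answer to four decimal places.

Put σ_i = p'' at the i-th knot. Here h = (1, 1, 1) and Δ = (-3, 5, 0), so the interior equations h_(i-1)·σ_(i-1) + 2(h_(i-1)+h_i)·σ_i + h_i·σ_(i+1) = 6(Δ_i − Δ_(i-1)) read
  1·σ_0 + 4·σ_1 + 1·σ_2 = 6(Δ_1 - Δ_0) = 48
  1·σ_1 + 4·σ_2 + 1·σ_3 = 6(Δ_2 - Δ_1) = -30
Natural end conditions: σ_0 = σ_3 = 0.
Solving: σ_0 = 0, σ_1 = 74/5, σ_2 = -56/5, σ_3 = 0.

14.8000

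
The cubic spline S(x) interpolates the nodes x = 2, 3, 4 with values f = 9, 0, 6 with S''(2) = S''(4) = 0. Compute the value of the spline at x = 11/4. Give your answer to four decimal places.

1.0195

With σ_i denoting the second derivative at x_i, h_i = 1, 1, and Δ_i = (y_(i+1) − y_i)/h_i = -9, 6:
  1·σ_0 + 4·σ_1 + 1·σ_2 = 6(Δ_1 - Δ_0) = 90
Natural end conditions: σ_0 = σ_2 = 0.
Solving: σ_0 = 0, σ_1 = 45/2, σ_2 = 0.
On [2, 3], S(x) = 9 - 51/4·(x - 2) + 0·(x - 2)² + 15/4·(x - 2)³.
With (x - 2) = 3/4: S(11/4) = 261/256.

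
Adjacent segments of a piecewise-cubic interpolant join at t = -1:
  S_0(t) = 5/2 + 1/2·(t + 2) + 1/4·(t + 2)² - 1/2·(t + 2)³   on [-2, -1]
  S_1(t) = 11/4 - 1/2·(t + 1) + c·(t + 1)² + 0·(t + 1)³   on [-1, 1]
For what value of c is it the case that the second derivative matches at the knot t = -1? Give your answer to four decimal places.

-1.2500

S_0''(t) = 1/2 - 3·(t + 2), so S_0''(-1) = -5/2. On the right, S_1''(-1) = 2c, so c = -5/4.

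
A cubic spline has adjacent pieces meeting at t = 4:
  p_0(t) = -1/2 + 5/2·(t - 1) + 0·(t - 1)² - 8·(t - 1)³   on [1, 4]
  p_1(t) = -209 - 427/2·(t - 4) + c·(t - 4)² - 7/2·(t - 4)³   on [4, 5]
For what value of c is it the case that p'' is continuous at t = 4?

p_0''(t) = 0 - 48·(t - 1), so p_0''(4) = -144. On the right, p_1''(4) = 2c, so c = -72.

-72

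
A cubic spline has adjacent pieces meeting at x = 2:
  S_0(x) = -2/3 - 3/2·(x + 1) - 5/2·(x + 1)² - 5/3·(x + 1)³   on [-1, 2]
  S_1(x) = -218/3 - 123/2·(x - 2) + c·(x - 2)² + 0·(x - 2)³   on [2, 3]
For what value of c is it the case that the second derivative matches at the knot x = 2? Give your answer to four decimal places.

S_0''(x) = -5 - 10·(x + 1), so S_0''(2) = -35. On the right, S_1''(2) = 2c, so c = -35/2.

-17.5000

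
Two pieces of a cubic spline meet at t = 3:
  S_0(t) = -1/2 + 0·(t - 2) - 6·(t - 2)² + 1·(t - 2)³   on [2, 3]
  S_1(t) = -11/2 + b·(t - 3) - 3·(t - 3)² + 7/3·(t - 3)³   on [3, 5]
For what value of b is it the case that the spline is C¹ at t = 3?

S_0'(t) = 0 - 12·(t - 2) + 3·(t - 2)², so S_0'(3) = -9. On the right, S_1'(3) = b, so b = -9.

-9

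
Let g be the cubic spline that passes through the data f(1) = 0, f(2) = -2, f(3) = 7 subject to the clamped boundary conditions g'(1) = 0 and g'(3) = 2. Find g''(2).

31

With σ_i denoting the second derivative at x_i, h_i = 1, 1, and Δ_i = (y_(i+1) − y_i)/h_i = -2, 9:
  1·σ_0 + 4·σ_1 + 1·σ_2 = 6(Δ_1 - Δ_0) = 66
Clamped end conditions give two more equations: 2h_0·σ_0 + h_0·σ_1 = 6(Δ_0 - g'(1)) = -12 and h_1·σ_1 + 2h_1·σ_2 = 6(g'(3) - Δ_1) = -42.
Solving the tridiagonal system: σ_0 = -43/2, σ_1 = 31, σ_2 = -73/2.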